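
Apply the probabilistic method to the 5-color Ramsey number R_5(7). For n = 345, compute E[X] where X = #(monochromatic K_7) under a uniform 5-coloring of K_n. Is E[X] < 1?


E[X] = C(345, 7) · 5^{1 − 21} = 108567596033820 · 5^{−20} = 108567596033820/95367431640625.
As a reduced fraction: E[X] = 21713519206764/19073486328125 ≈ 1.1384138.
Is E[X] < 1? NO.
Since E[X] ≥ 1, the first-moment bound is inconclusive at n = 345; it does NOT by itself certify R_5(7) > 345.

E[X] = 21713519206764/19073486328125 ≈ 1.1384138; E[X] ≥ 1; first-moment method inconclusive here.


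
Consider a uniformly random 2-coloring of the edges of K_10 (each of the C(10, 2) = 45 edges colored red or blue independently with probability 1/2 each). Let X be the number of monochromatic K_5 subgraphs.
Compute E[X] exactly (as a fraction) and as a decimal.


Let X = Σ_S X_S over the C(10, 5) = 252 subsets S of size 5, where X_S = 1 if the K_5 on S is monochromatic.
For a fixed S, the K_5 on S has C(5, 2) = 10 edges. P[all 10 edges red] = (1/2)^10, and likewise for blue, so P[monochromatic] = 2·(1/2)^10 = 2^{1 − 10} = 1/512.
By linearity: E[X] = C(10, 5) · 2^{1 − 10} = 252 · 1/512 = 63/128.
Numerically: E[X] ≈ 0.49219.

E[X] = C(10,5)·2^(1−C(5,2)) = 63/128 ≈ 0.49219.


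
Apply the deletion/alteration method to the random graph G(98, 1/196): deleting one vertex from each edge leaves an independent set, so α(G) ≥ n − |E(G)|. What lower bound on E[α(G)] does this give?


E[|E(G)|] = C(98, 2)·p = 4753 · (1/196) = 97/4.
E[α(G)] ≥ n − E[|E(G)|] = 98 − 97/4 = 295/4.
Numerically: ≈ 73.750.
(This is only a lower bound; the true E[α(G)] may be larger.)

E[α(G)] ≥ 295/4 ≈ 73.750.


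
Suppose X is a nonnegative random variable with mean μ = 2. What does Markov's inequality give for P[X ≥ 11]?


μ = E[X] = 2, a = 11.
Markov: P[X ≥ 11] ≤ μ/a = (2)/11 = 2/11.
Numerically: ≈ 0.1818.
(Since a = 11 > μ = 2.0000, the bound 2/11 is < 1 and informative.)

P[X ≥ 11] ≤ 2/11 ≈ 0.1818.


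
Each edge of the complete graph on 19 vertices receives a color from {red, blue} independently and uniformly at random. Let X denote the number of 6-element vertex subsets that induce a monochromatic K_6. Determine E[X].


Let X = Σ_S X_S over the C(19, 6) = 27132 subsets S of size 6, where X_S = 1 if the K_6 on S is monochromatic.
For a fixed S, the K_6 on S has C(6, 2) = 15 edges. P[all 15 edges red] = (1/2)^15, and likewise for blue, so P[monochromatic] = 2·(1/2)^15 = 2^{1 − 15} = 1/16384.
By linearity: E[X] = C(19, 6) · 2^{1 − 15} = 27132 · 1/16384 = 6783/4096.
Numerically: E[X] ≈ 1.65601.

E[X] = C(19,6)·2^(1−C(6,2)) = 6783/4096 ≈ 1.65601.


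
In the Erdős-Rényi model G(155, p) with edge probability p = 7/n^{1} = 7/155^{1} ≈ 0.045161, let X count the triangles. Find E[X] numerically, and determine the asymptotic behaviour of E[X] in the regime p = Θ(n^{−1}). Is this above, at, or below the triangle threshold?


Number of potential triangles: C(155, 3) = 608685.
Each occurs with probability p³ ≈ (0.045161)³ ≈ 9.2108355e-05.
By linearity: E[X] = C(155, 3)·p³ ≈ 608685 · 9.2108355e-05 ≈ 56.06497.
Here α = 1, so p = 7/n is exactly at the triangle threshold p ~ 1/n. Asymptotically E[X] → c³/6 = 7³/6 = 343/6 ≈ 57.16667, a bounded constant. In this regime the triangle count is asymptotically Poisson(c³/6).

E[X] ≈ 56.06497; in regime p = Θ(1/n^{1}) E[X] stays bounded (at the triangle threshold p ~ 1/n).


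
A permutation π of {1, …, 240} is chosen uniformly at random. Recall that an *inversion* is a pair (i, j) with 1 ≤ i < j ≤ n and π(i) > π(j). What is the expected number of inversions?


Write X = Σ X_I over the C(240, 2) = 28680 pairs i < j, with X_I the indicator of one inversion.
There are 28680 indicators.
For each fixed pair i < j, the values π(i) and π(j) are two distinct elements of {1, …, 240} in uniformly random order; by symmetry P[π(i) > π(j)] = 1/2.
By linearity: E[X] = 28680 · (1/2) = C(240, 2) · (1/2) = 28680/2 = 14340 ≈ 14340.000000.

E[X] = 14340 = 14340.000000.


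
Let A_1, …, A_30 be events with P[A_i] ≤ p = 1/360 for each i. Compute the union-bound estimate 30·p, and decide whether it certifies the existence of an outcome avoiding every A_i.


Union bound: P[∪_{i=1}^{30} A_i] ≤ Σ_i P[A_i] ≤ 30·p = 30·(1/360) = 1/12.
Numerically: 1/12 ≈ 0.08333.
Is 1/12 < 1? YES.
Since P[∪ A_i] ≤ 1/12 < 1, the complement has P[∩ A_i^c] ≥ 1 − 1/12 = 11/12 > 0, so some outcome avoids every A_i.

30·p = 1/12 ≈ 0.08333; existence CERTIFIED by the union bound.


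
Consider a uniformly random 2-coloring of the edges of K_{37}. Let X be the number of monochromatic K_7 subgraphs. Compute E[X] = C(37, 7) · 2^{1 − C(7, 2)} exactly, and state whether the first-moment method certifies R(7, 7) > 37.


E[X] = C(37, 7) · 2^{1 − 21} = 10295472 · 2^{−20} = 10295472/1048576.
As a reduced fraction: E[X] = 643467/65536 ≈ 9.8185.
Is E[X] < 1? NO.
Since E[X] ≥ 1, the first-moment bound is inconclusive at n = 37; it does NOT by itself certify R(7, 7) > 37.

E[X] = 643467/65536 ≈ 9.8185; E[X] ≥ 1; first-moment method inconclusive here.


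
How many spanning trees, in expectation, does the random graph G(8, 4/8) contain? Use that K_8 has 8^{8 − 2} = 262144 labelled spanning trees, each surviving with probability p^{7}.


K_8 has 8^{8 − 2} = 262144 labelled spanning trees.
For each such spanning tree H, let X_H = 1 if all 7 edges of H are present in G. Then P[X_H = 1] = p^{7} = (1/2)^{7} = 1/128.
By linearity of expectation: E[X] = Σ_H E[X_H] = 262144 · p^{7} = 262144 · 1/128 = 2048.
Numerically: E[X] ≈ 2048.

E[X] = 262144 · (1/2)^{7} = 2048 ≈ 2048.


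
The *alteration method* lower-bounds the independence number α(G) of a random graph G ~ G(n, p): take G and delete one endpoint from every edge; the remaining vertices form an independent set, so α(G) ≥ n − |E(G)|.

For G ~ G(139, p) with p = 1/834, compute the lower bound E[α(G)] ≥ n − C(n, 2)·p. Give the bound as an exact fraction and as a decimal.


E[|E(G)|] = C(139, 2)·p = 9591 · (1/834) = 23/2.
E[α(G)] ≥ n − E[|E(G)|] = 139 − 23/2 = 255/2.
Numerically: ≈ 127.50000.
(This is only a lower bound; the true E[α(G)] may be larger.)

E[α(G)] ≥ 255/2 ≈ 127.50000.


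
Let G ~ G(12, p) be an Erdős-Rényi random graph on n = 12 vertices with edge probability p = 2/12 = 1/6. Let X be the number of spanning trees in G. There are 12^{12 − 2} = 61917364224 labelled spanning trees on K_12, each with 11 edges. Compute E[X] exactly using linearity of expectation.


K_12 has 12^{12 − 2} = 61917364224 labelled spanning trees.
For each such spanning tree H, let X_H = 1 if all 11 edges of H are present in G. Then P[X_H = 1] = p^{11} = (1/6)^{11} = 1/362797056.
Summing the indicators: E[X] = Σ_H E[X_H] = 61917364224 · p^{11} = 61917364224 · 1/362797056 = 512/3.
Numerically: E[X] ≈ 170.667.

E[X] = 61917364224 · (1/6)^{11} = 512/3 ≈ 170.667.


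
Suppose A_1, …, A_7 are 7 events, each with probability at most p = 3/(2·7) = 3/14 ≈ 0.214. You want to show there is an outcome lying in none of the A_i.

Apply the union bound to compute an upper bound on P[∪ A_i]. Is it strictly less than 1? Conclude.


Union bound: P[∪_{i=1}^{7} A_i] ≤ Σ_i P[A_i] ≤ 7·p = 7·(3/14) = 3/2.
Numerically: 3/2 ≈ 1.500.
Is 3/2 < 1? NO.
Since the bound 3/2 is ≥ 1, the union bound is uninformative here; it does NOT by itself certify existence.

7·p = 3/2 ≈ 1.500; existence NOT certified by the union bound.


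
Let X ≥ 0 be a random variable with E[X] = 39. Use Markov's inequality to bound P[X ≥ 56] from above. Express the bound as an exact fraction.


μ = E[X] = 39, a = 56.
Markov: P[X ≥ 56] ≤ μ/a = (39)/56 = 39/56.
Numerically: ≈ 0.696429.
(Since a = 56 > μ = 39.000000, the bound 39/56 is < 1 and informative.)

P[X ≥ 56] ≤ 39/56 ≈ 0.696429.


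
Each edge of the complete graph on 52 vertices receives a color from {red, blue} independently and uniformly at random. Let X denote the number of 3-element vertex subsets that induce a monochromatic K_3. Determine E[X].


Let X = Σ_S X_S over the C(52, 3) = 22100 subsets S of size 3, where X_S = 1 if the K_3 on S is monochromatic.
For a fixed S, the K_3 on S has C(3, 2) = 3 edges. P[all 3 edges red] = (1/2)^3, and likewise for blue, so P[monochromatic] = 2·(1/2)^3 = 2^{1 − 3} = 1/4.
Summing: E[X] = C(52, 3) · 2^{1 − 3} = 22100 · 1/4 = 5525.
Numerically: E[X] ≈ 5525.000.

E[X] = C(52,3)·2^(1−C(3,2)) = 5525 ≈ 5525.000.


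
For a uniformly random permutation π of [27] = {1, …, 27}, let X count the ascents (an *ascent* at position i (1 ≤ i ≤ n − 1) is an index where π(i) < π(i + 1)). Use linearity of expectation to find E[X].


Write X = Σ X_I over i = 1, …, 26, with X_I the indicator of one ascent.
There are 26 indicators.
For each fixed i, the pair (π(i), π(i+1)) is a uniformly random ordered pair of distinct values from {1, …, 27}; by symmetry P[π(i) < π(i+1)] = 1/2.
By linearity: E[X] = 26 · (1/2) = (27 − 1) · (1/2) = 13 ≈ 13.000000.

E[X] = 13 = 13.000000.


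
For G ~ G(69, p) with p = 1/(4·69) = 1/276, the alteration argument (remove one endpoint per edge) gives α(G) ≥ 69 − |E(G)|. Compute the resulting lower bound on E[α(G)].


E[|E(G)|] = C(69, 2)·p = 2346 · (1/276) = 17/2.
E[α(G)] ≥ n − E[|E(G)|] = 69 − 17/2 = 121/2.
Numerically: ≈ 60.5000.
(This is only a lower bound; the true E[α(G)] may be larger.)

E[α(G)] ≥ 121/2 ≈ 60.5000.


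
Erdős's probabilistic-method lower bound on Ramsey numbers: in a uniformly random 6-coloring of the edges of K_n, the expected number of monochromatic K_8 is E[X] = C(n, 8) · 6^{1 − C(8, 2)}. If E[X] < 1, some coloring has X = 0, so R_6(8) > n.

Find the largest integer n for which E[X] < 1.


We need C(n, 8) · 6^{1 − 28} < 1, i.e. C(n, 8) < 6^{28 − 1} = 1023490369077469249536.
Check values of n near the boundary:
  n = 1594: C(1594, 8) = 1015652773590544255167; 1015652773590544255167 < 1023490369077469249536? YES
  n = 1595: C(1595, 8) = 1020772636343363633895; 1020772636343363633895 < 1023490369077469249536? YES
  n = 1596: C(1596, 8) = 1025915067760710553965; 1025915067760710553965 < 1023490369077469249536? NO
  n = 1597: C(1597, 8) = 1031080153060953275445; 1031080153060953275445 < 1023490369077469249536? NO
  n = 1598: C(1598, 8) = 1036267977730442348529; 1036267977730442348529 < 1023490369077469249536? NO
The largest n with C(n, 8) < 1023490369077469249536 is n = 1595 (where E[X] = 113419181815929292655/113721152119718805504 ≈ 0.9973). Hence R_6(8) > 1595, i.e. R_6(8) ≥ 1596.

Largest n = 1595; hence R_6(8) > 1595.


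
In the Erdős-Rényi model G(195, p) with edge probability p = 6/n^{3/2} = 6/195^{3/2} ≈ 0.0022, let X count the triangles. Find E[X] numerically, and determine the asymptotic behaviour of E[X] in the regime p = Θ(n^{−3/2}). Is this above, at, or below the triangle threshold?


Number of potential triangles: C(195, 3) = 1216865.
Each occurs with probability p³ ≈ (0.0022)³ ≈ 1.06979e-08.
By linearity: E[X] = C(195, 3)·p³ ≈ 1216865 · 1.06979e-08 ≈ 0.013.
Since α = 3/2 > 1, p = c/n^{3/2} = o(1/n) is below the triangle threshold p ~ 1/n. Asymptotically E[X] ~ (c³/6)·n^{3(1−α)} = (6³/6)·n^{-1.5} → 0, so by Markov's inequality G has no triangles w.h.p.

E[X] ≈ 0.013; in regime p = Θ(1/n^{3/2}) E[X] tends to 0 (below the triangle threshold p ~ 1/n).


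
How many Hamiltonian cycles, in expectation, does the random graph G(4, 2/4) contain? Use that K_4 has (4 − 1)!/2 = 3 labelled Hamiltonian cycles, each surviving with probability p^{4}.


K_4 has (4 − 1)!/2 = 3 labelled Hamiltonian cycles.
For each such Hamiltonian cycle H, let X_H = 1 if all 4 edges of H are present in G. Then P[X_H = 1] = p^{4} = (1/2)^{4} = 1/16.
Summing the indicators: E[X] = Σ_H E[X_H] = 3 · p^{4} = 3 · 1/16 = 3/16.
Numerically: E[X] ≈ 0.1875.

E[X] = 3 · (1/2)^{4} = 3/16 ≈ 0.1875.


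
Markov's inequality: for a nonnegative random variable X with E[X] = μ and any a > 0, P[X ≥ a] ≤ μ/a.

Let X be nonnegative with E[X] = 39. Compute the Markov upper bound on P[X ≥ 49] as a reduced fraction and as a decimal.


μ = E[X] = 39, a = 49.
Markov: P[X ≥ 49] ≤ μ/a = (39)/49 = 39/49.
Numerically: ≈ 0.796.
(Since a = 49 > μ = 39.000, the bound 39/49 is < 1 and informative.)

P[X ≥ 49] ≤ 39/49 ≈ 0.796.


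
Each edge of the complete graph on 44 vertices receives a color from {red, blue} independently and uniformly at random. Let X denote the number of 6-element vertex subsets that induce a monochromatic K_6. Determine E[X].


Let X = Σ_S X_S over the C(44, 6) = 7059052 subsets S of size 6, where X_S = 1 if the K_6 on S is monochromatic.
For a fixed S, the K_6 on S has C(6, 2) = 15 edges. P[all 15 edges red] = (1/2)^15, and likewise for blue, so P[monochromatic] = 2·(1/2)^15 = 2^{1 − 15} = 1/16384.
Summing: E[X] = C(44, 6) · 2^{1 − 15} = 7059052 · 1/16384 = 1764763/4096.
Numerically: E[X] ≈ 430.85034.

E[X] = C(44,6)·2^(1−C(6,2)) = 1764763/4096 ≈ 430.85034.


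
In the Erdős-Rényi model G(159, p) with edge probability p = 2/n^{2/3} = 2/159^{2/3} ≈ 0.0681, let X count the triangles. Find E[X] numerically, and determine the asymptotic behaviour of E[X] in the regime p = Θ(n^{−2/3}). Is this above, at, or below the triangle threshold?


Number of potential triangles: C(159, 3) = 657359.
Each occurs with probability p³ ≈ (0.0681)³ ≈ 3.16443e-04.
By linearity: E[X] = C(159, 3)·p³ ≈ 657359 · 3.16443e-04 ≈ 208.017.
Since α = 2/3 < 1, p = c/n^{2/3} ≫ 1/n is above the triangle threshold p ~ 1/n. Asymptotically E[X] ~ (c³/6)·n^{3(1−α)} = (2³/6)·n^{1} → ∞; triangles are abundant w.h.p.

E[X] ≈ 208.017; in regime p = Θ(1/n^{2/3}) E[X] diverges (above the triangle threshold p ~ 1/n).


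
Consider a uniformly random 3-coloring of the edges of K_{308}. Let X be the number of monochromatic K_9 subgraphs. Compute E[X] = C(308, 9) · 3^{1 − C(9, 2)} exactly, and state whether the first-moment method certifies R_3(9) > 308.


E[X] = C(308, 9) · 3^{1 − 36} = 61088326838816200 · 3^{−35} = 61088326838816200/50031545098999707.
As a reduced fraction: E[X] = 61088326838816200/50031545098999707 ≈ 1.2210.
Is E[X] < 1? NO.
Since E[X] ≥ 1, the first-moment bound is inconclusive at n = 308; it does NOT by itself certify R_3(9) > 308.

E[X] = 61088326838816200/50031545098999707 ≈ 1.2210; E[X] ≥ 1; first-moment method inconclusive here.


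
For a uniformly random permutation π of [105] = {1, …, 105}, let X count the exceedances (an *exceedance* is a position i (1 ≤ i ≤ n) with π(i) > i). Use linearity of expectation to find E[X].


Write X = Σ_{i=1}^{105} X_i, where X_i = 1_{π(i) > i}.
For each fixed i, π(i) is uniform over {1, …, 105} (marginal of a uniform permutation), so P[π(i) > i] = (n − i)/n. Summing: Σ_{i=1}^{105} (n − i)/n = (0 + 1 + … + 104)/105 = 105(105 − 1)/(2·105) = (105 − 1)/2.
Hence E[X] = Σ_{i=1}^{105} (105 − i)/105 = 52 ≈ 52.0000.

E[X] = 52 = 52.0000.


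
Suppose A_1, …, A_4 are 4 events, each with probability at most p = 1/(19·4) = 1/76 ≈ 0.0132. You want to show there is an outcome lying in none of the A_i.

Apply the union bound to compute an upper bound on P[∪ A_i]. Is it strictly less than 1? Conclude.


Union bound: P[∪_{i=1}^{4} A_i] ≤ Σ_i P[A_i] ≤ 4·p = 4·(1/76) = 1/19.
Numerically: 1/19 ≈ 0.0526.
Is 1/19 < 1? YES.
Since P[∪ A_i] ≤ 1/19 < 1, the complement has P[∩ A_i^c] ≥ 1 − 1/19 = 18/19 > 0, so some outcome avoids every A_i.

4·p = 1/19 ≈ 0.0526; existence CERTIFIED by the union bound.


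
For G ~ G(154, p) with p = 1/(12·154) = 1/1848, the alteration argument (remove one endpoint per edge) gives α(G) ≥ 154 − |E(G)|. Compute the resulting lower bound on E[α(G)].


E[|E(G)|] = C(154, 2)·p = 11781 · (1/1848) = 51/8.
E[α(G)] ≥ n − E[|E(G)|] = 154 − 51/8 = 1181/8.
Numerically: ≈ 147.62500.
(This is only a lower bound; the true E[α(G)] may be larger.)

E[α(G)] ≥ 1181/8 ≈ 147.62500.


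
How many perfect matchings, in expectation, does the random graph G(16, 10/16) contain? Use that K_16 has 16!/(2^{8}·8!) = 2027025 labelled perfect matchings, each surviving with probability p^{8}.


K_16 has 16!/(2^{8}·8!) = 2027025 labelled perfect matchings.
For each such perfect matching H, let X_H = 1 if all 8 edges of H are present in G. Then P[X_H = 1] = p^{8} = (5/8)^{8} = 390625/16777216.
By linearity: E[X] = Σ_H E[X_H] = 2027025 · p^{8} = 2027025 · 390625/16777216 = 791806640625/16777216.
Numerically: E[X] ≈ 4.72e+04.

E[X] = 2027025 · (5/8)^{8} = 791806640625/16777216 ≈ 4.72e+04.


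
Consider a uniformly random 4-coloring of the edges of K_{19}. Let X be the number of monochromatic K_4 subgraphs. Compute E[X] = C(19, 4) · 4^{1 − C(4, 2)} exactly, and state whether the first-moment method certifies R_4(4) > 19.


E[X] = C(19, 4) · 4^{1 − 6} = 3876 · 4^{−5} = 3876/1024.
As a reduced fraction: E[X] = 969/256 ≈ 3.7851562.
Is E[X] < 1? NO.
Since E[X] ≥ 1, the first-moment bound is inconclusive at n = 19; it does NOT by itself certify R_4(4) > 19.

E[X] = 969/256 ≈ 3.7851562; E[X] ≥ 1; first-moment method inconclusive here.


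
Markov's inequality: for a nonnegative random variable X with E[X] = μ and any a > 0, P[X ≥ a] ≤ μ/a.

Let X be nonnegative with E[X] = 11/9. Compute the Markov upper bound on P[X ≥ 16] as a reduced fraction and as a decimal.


μ = E[X] = 11/9, a = 16.
Markov: P[X ≥ 16] ≤ μ/a = (11/9)/16 = 11/144.
Numerically: ≈ 0.0764.
(Since a = 16 > μ = 1.2222, the bound 11/144 is < 1 and informative.)

P[X ≥ 16] ≤ 11/144 ≈ 0.0764.


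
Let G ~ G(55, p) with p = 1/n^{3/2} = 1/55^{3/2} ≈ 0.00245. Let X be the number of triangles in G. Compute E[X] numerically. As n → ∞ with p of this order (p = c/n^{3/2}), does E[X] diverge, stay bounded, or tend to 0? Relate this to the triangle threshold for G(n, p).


Number of potential triangles: C(55, 3) = 26235.
Each occurs with probability p³ ≈ (0.00245)³ ≈ 1.47356e-08.
By linearity: E[X] = C(55, 3)·p³ ≈ 26235 · 1.47356e-08 ≈ 0.000.
Since α = 3/2 > 1, p = c/n^{3/2} = o(1/n) is below the triangle threshold p ~ 1/n. Asymptotically E[X] ~ (c³/6)·n^{3(1−α)} = (1³/6)·n^{-1.5} → 0, so by Markov's inequality G has no triangles w.h.p.

E[X] ≈ 0.000; in regime p = Θ(1/n^{3/2}) E[X] tends to 0 (below the triangle threshold p ~ 1/n).


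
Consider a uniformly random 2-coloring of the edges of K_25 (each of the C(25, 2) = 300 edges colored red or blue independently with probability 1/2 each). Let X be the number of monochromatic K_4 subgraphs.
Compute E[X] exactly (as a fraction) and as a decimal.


Let X = Σ_S X_S over the C(25, 4) = 12650 subsets S of size 4, where X_S = 1 if the K_4 on S is monochromatic.
For a fixed S, the K_4 on S has C(4, 2) = 6 edges. P[all 6 edges red] = (1/2)^6, and likewise for blue, so P[monochromatic] = 2·(1/2)^6 = 2^{1 − 6} = 1/32.
By linearity: E[X] = C(25, 4) · 2^{1 − 6} = 12650 · 1/32 = 6325/16.
Numerically: E[X] ≈ 395.312.

E[X] = C(25,4)·2^(1−C(4,2)) = 6325/16 ≈ 395.312.


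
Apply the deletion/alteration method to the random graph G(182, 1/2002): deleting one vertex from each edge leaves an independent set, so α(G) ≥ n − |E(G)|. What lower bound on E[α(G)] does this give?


E[|E(G)|] = C(182, 2)·p = 16471 · (1/2002) = 181/22.
E[α(G)] ≥ n − E[|E(G)|] = 182 − 181/22 = 3823/22.
Numerically: ≈ 173.772727.
(This is only a lower bound; the true E[α(G)] may be larger.)

E[α(G)] ≥ 3823/22 ≈ 173.772727.


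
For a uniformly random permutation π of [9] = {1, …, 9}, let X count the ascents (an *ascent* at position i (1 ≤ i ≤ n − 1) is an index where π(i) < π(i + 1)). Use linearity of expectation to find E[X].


Write X = Σ X_I over i = 1, …, 8, with X_I the indicator of one ascent.
There are 8 indicators.
For each fixed i, the pair (π(i), π(i+1)) is a uniformly random ordered pair of distinct values from {1, …, 9}; by symmetry P[π(i) < π(i+1)] = 1/2.
By linearity: E[X] = 8 · (1/2) = (9 − 1) · (1/2) = 4 ≈ 4.0000.

E[X] = 4 = 4.0000.


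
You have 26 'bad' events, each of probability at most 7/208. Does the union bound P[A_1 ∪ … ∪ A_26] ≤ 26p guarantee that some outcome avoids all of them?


Union bound: P[∪_{i=1}^{26} A_i] ≤ Σ_i P[A_i] ≤ 26·p = 26·(7/208) = 7/8.
Numerically: 7/8 ≈ 0.875000.
Is 7/8 < 1? YES.
Since P[∪ A_i] ≤ 7/8 < 1, the complement has P[∩ A_i^c] ≥ 1 − 7/8 = 1/8 > 0, so some outcome avoids every A_i.

26·p = 7/8 ≈ 0.875000; existence CERTIFIED by the union bound.


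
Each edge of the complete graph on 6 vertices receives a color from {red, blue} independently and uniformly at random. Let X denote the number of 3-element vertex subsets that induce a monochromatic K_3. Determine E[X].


Let X = Σ_S X_S over the C(6, 3) = 20 subsets S of size 3, where X_S = 1 if the K_3 on S is monochromatic.
For a fixed S, the K_3 on S has C(3, 2) = 3 edges. P[all 3 edges red] = (1/2)^3, and likewise for blue, so P[monochromatic] = 2·(1/2)^3 = 2^{1 − 3} = 1/4.
By linearity: E[X] = C(6, 3) · 2^{1 − 3} = 20 · 1/4 = 5.
Numerically: E[X] ≈ 5.00000.

E[X] = C(6,3)·2^(1−C(3,2)) = 5 ≈ 5.00000.


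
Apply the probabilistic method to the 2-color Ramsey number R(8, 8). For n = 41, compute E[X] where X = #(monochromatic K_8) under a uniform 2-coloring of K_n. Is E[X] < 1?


E[X] = C(41, 8) · 2^{1 − 28} = 95548245 · 2^{−27} = 95548245/134217728.
As a reduced fraction: E[X] = 95548245/134217728 ≈ 0.7119.
Is E[X] < 1? YES.
Since E[X] < 1, there exists a 2-coloring of K_{41} with no monochromatic K_8; hence R(8, 8) > 41.

E[X] = 95548245/134217728 ≈ 0.7119; E[X] < 1, so R(8, 8) > 41.


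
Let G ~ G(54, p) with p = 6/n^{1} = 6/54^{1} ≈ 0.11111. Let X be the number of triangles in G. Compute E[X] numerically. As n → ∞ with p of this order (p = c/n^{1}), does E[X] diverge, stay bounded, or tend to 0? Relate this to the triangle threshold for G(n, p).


Number of potential triangles: C(54, 3) = 24804.
Each occurs with probability p³ ≈ (0.11111)³ ≈ 1.3717421e-03.
By linearity: E[X] = C(54, 3)·p³ ≈ 24804 · 1.3717421e-03 ≈ 34.02469.
Here α = 1, so p = 6/n is exactly at the triangle threshold p ~ 1/n. Asymptotically E[X] → c³/6 = 6³/6 = 36 ≈ 36.00000, a bounded constant. In this regime the triangle count is asymptotically Poisson(c³/6).

E[X] ≈ 34.02469; in regime p = Θ(1/n^{1}) E[X] stays bounded (at the triangle threshold p ~ 1/n).


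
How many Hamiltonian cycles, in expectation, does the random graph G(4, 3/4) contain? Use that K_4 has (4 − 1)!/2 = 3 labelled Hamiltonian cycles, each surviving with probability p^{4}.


K_4 has (4 − 1)!/2 = 3 labelled Hamiltonian cycles.
For each such Hamiltonian cycle H, let X_H = 1 if all 4 edges of H are present in G. Then P[X_H = 1] = p^{4} = (3/4)^{4} = 81/256.
Summing the indicators: E[X] = Σ_H E[X_H] = 3 · p^{4} = 3 · 81/256 = 243/256.
Numerically: E[X] ≈ 0.94922.

E[X] = 3 · (3/4)^{4} = 243/256 ≈ 0.94922.


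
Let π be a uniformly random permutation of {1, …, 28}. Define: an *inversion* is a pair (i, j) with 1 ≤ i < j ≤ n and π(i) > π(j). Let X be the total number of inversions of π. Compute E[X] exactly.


Write X = Σ X_I over the C(28, 2) = 378 pairs i < j, with X_I the indicator of one inversion.
There are 378 indicators.
For each fixed pair i < j, the values π(i) and π(j) are two distinct elements of {1, …, 28} in uniformly random order; by symmetry P[π(i) > π(j)] = 1/2.
By linearity: E[X] = 378 · (1/2) = C(28, 2) · (1/2) = 378/2 = 189 ≈ 189.00000.

E[X] = 189 = 189.00000.


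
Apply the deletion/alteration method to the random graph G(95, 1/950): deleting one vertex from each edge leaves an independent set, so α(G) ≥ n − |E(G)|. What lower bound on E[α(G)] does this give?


E[|E(G)|] = C(95, 2)·p = 4465 · (1/950) = 47/10.
E[α(G)] ≥ n − E[|E(G)|] = 95 − 47/10 = 903/10.
Numerically: ≈ 90.3000.
(This is only a lower bound; the true E[α(G)] may be larger.)

E[α(G)] ≥ 903/10 ≈ 90.3000.


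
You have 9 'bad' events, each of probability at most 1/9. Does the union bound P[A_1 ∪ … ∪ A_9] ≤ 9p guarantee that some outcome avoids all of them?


Union bound: P[∪_{i=1}^{9} A_i] ≤ Σ_i P[A_i] ≤ 9·p = 9·(1/9) = 1.
Numerically: 1 ≈ 1.0000.
Is 1 < 1? NO.
Since the bound 1 is ≥ 1, the union bound is uninformative here; it does NOT by itself certify existence.

9·p = 1 ≈ 1.0000; existence NOT certified by the union bound.


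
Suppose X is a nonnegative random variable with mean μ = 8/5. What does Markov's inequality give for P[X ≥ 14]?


μ = E[X] = 8/5, a = 14.
Markov: P[X ≥ 14] ≤ μ/a = (8/5)/14 = 4/35.
Numerically: ≈ 0.1143.
(Since a = 14 > μ = 1.6000, the bound 4/35 is < 1 and informative.)

P[X ≥ 14] ≤ 4/35 ≈ 0.1143.


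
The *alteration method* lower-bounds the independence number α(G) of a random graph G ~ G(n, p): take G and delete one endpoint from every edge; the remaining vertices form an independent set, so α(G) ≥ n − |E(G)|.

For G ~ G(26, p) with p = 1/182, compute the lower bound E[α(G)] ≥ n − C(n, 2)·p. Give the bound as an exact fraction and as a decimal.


E[|E(G)|] = C(26, 2)·p = 325 · (1/182) = 25/14.
E[α(G)] ≥ n − E[|E(G)|] = 26 − 25/14 = 339/14.
Numerically: ≈ 24.21429.
(This is only a lower bound; the true E[α(G)] may be larger.)

E[α(G)] ≥ 339/14 ≈ 24.21429.


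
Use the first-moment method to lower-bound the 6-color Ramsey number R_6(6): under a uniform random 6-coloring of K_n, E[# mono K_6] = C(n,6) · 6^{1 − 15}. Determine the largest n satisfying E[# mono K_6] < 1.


We need C(n, 6) · 6^{1 − 15} < 1, i.e. C(n, 6) < 6^{15 − 1} = 78364164096.
Check values of n near the boundary:
  n = 192: C(192, 6) = 64300886496; 64300886496 < 78364164096? YES
  n = 193: C(193, 6) = 66364016544; 66364016544 < 78364164096? YES
  n = 194: C(194, 6) = 68482017072; 68482017072 < 78364164096? YES
  n = 195: C(195, 6) = 70656049360; 70656049360 < 78364164096? YES
  n = 196: C(196, 6) = 72887293024; 72887293024 < 78364164096? YES
  n = 197: C(197, 6) = 75176946208; 75176946208 < 78364164096? YES
  n = 198: C(198, 6) = 77526225777; 77526225777 < 78364164096? YES
  n = 199: C(199, 6) = 79936367511; 79936367511 < 78364164096? NO
  n = 200: C(200, 6) = 82408626300; 82408626300 < 78364164096? NO
The largest n with C(n, 6) < 78364164096 is n = 198 (where E[X] = 25842075259/26121388032 ≈ 0.989). Hence R_6(6) > 198, i.e. R_6(6) ≥ 199.

Largest n = 198; hence R_6(6) > 198.


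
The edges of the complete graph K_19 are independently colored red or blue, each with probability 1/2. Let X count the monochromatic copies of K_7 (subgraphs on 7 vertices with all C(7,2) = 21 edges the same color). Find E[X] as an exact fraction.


Let X = Σ_S X_S over the C(19, 7) = 50388 subsets S of size 7, where X_S = 1 if the K_7 on S is monochromatic.
For a fixed S, the K_7 on S has C(7, 2) = 21 edges. P[all 21 edges red] = (1/2)^21, and likewise for blue, so P[monochromatic] = 2·(1/2)^21 = 2^{1 − 21} = 1/1048576.
By linearity: E[X] = C(19, 7) · 2^{1 − 21} = 50388 · 1/1048576 = 12597/262144.
Numerically: E[X] ≈ 0.04805.

E[X] = C(19,7)·2^(1−C(7,2)) = 12597/262144 ≈ 0.04805.


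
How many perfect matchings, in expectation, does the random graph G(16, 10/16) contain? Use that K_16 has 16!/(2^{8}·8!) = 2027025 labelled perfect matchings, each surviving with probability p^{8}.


K_16 has 16!/(2^{8}·8!) = 2027025 labelled perfect matchings.
For each such perfect matching H, let X_H = 1 if all 8 edges of H are present in G. Then P[X_H = 1] = p^{8} = (5/8)^{8} = 390625/16777216.
By linearity: E[X] = Σ_H E[X_H] = 2027025 · p^{8} = 2027025 · 390625/16777216 = 791806640625/16777216.
Numerically: E[X] ≈ 47195.4.

E[X] = 2027025 · (5/8)^{8} = 791806640625/16777216 ≈ 47195.4.


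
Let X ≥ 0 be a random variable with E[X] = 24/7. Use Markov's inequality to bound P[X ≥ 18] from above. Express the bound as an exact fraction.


μ = E[X] = 24/7, a = 18.
Markov: P[X ≥ 18] ≤ μ/a = (24/7)/18 = 4/21.
Numerically: ≈ 0.190476.
(Since a = 18 > μ = 3.428571, the bound 4/21 is < 1 and informative.)

P[X ≥ 18] ≤ 4/21 ≈ 0.190476.


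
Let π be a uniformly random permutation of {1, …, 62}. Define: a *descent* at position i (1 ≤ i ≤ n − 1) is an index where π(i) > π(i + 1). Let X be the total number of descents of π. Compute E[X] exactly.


Write X = Σ X_I over i = 1, …, 61, with X_I the indicator of one descent.
There are 61 indicators.
For each fixed i, the pair (π(i), π(i+1)) is a uniformly random ordered pair of distinct values from {1, …, 62}; by symmetry P[π(i) > π(i+1)] = 1/2.
By linearity: E[X] = 61 · (1/2) = (62 − 1) · (1/2) = 61/2 ≈ 30.50000.

E[X] = 61/2 = 30.50000.


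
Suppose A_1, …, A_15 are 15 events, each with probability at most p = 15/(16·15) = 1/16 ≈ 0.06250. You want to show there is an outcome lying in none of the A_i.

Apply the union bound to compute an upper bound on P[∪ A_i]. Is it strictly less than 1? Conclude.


Union bound: P[∪_{i=1}^{15} A_i] ≤ Σ_i P[A_i] ≤ 15·p = 15·(1/16) = 15/16.
Numerically: 15/16 ≈ 0.93750.
Is 15/16 < 1? YES.
Since P[∪ A_i] ≤ 15/16 < 1, the complement has P[∩ A_i^c] ≥ 1 − 15/16 = 1/16 > 0, so some outcome avoids every A_i.

15·p = 15/16 ≈ 0.93750; existence CERTIFIED by the union bound.


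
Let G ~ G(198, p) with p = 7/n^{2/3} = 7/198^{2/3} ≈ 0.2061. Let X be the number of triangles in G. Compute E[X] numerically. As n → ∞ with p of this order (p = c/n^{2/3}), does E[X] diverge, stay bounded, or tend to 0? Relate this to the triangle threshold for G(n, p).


Number of potential triangles: C(198, 3) = 1274196.
Each occurs with probability p³ ≈ (0.2061)³ ≈ 8.749107e-03.
By linearity: E[X] = C(198, 3)·p³ ≈ 1274196 · 8.749107e-03 ≈ 11148.0774.
Since α = 2/3 < 1, p = c/n^{2/3} ≫ 1/n is above the triangle threshold p ~ 1/n. Asymptotically E[X] ~ (c³/6)·n^{3(1−α)} = (7³/6)·n^{1} → ∞; triangles are abundant w.h.p.

E[X] ≈ 11148.0774; in regime p = Θ(1/n^{2/3}) E[X] diverges (above the triangle threshold p ~ 1/n).


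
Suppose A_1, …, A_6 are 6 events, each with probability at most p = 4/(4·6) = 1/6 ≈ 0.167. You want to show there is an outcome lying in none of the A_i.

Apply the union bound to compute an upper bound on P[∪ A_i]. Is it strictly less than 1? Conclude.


Union bound: P[∪_{i=1}^{6} A_i] ≤ Σ_i P[A_i] ≤ 6·p = 6·(1/6) = 1.
Numerically: 1 ≈ 1.000.
Is 1 < 1? NO.
Since the bound 1 is ≥ 1, the union bound is uninformative here; it does NOT by itself certify existence.

6·p = 1 ≈ 1.000; existence NOT certified by the union bound.


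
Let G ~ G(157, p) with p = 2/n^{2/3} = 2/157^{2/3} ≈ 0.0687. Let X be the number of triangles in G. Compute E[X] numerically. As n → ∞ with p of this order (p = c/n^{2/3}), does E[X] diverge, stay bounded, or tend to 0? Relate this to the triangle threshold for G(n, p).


Number of potential triangles: C(157, 3) = 632710.
Each occurs with probability p³ ≈ (0.0687)³ ≈ 3.24557e-04.
By linearity: E[X] = C(157, 3)·p³ ≈ 632710 · 3.24557e-04 ≈ 205.350.
Since α = 2/3 < 1, p = c/n^{2/3} ≫ 1/n is above the triangle threshold p ~ 1/n. Asymptotically E[X] ~ (c³/6)·n^{3(1−α)} = (2³/6)·n^{1} → ∞; triangles are abundant w.h.p.

E[X] ≈ 205.350; in regime p = Θ(1/n^{2/3}) E[X] diverges (above the triangle threshold p ~ 1/n).


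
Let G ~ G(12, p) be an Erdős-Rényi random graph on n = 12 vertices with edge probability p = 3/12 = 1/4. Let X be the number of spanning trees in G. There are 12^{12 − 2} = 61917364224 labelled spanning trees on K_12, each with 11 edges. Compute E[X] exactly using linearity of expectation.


K_12 has 12^{12 − 2} = 61917364224 labelled spanning trees.
For each such spanning tree H, let X_H = 1 if all 11 edges of H are present in G. Then P[X_H = 1] = p^{11} = (1/4)^{11} = 1/4194304.
By linearity: E[X] = Σ_H E[X_H] = 61917364224 · p^{11} = 61917364224 · 1/4194304 = 59049/4.
Numerically: E[X] ≈ 14762.2.

E[X] = 61917364224 · (1/4)^{11} = 59049/4 ≈ 14762.2.


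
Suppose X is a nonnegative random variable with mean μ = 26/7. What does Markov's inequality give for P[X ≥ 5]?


μ = E[X] = 26/7, a = 5.
Markov: P[X ≥ 5] ≤ μ/a = (26/7)/5 = 26/35.
Numerically: ≈ 0.743.
(Since a = 5 > μ = 3.714, the bound 26/35 is < 1 and informative.)

P[X ≥ 5] ≤ 26/35 ≈ 0.743.


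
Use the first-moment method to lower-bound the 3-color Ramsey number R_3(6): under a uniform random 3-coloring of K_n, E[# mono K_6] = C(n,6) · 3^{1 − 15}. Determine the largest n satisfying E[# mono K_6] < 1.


We need C(n, 6) · 3^{1 − 15} < 1, i.e. C(n, 6) < 3^{15 − 1} = 4782969.
Check values of n near the boundary:
  n = 35: C(35, 6) = 1623160; 1623160 < 4782969? YES
  n = 36: C(36, 6) = 1947792; 1947792 < 4782969? YES
  n = 37: C(37, 6) = 2324784; 2324784 < 4782969? YES
  n = 38: C(38, 6) = 2760681; 2760681 < 4782969? YES
  n = 39: C(39, 6) = 3262623; 3262623 < 4782969? YES
  n = 40: C(40, 6) = 3838380; 3838380 < 4782969? YES
  n = 41: C(41, 6) = 4496388; 4496388 < 4782969? YES
  n = 42: C(42, 6) = 5245786; 5245786 < 4782969? NO
  n = 43: C(43, 6) = 6096454; 6096454 < 4782969? NO
  n = 44: C(44, 6) = 7059052; 7059052 < 4782969? NO
The largest n with C(n, 6) < 4782969 is n = 41 (where E[X] = 1498796/1594323 ≈ 0.94008). Hence R_3(6) > 41, i.e. R_3(6) ≥ 42.

Largest n = 41; hence R_3(6) > 41.


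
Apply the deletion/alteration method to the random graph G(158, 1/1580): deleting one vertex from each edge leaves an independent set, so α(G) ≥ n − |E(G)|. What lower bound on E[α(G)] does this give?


E[|E(G)|] = C(158, 2)·p = 12403 · (1/1580) = 157/20.
E[α(G)] ≥ n − E[|E(G)|] = 158 − 157/20 = 3003/20.
Numerically: ≈ 150.1500.
(This is only a lower bound; the true E[α(G)] may be larger.)

E[α(G)] ≥ 3003/20 ≈ 150.1500.


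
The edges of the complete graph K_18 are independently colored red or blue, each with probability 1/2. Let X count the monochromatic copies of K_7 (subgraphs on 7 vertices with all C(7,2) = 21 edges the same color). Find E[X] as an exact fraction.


Let X = Σ_S X_S over the C(18, 7) = 31824 subsets S of size 7, where X_S = 1 if the K_7 on S is monochromatic.
For a fixed S, the K_7 on S has C(7, 2) = 21 edges. P[all 21 edges red] = (1/2)^21, and likewise for blue, so P[monochromatic] = 2·(1/2)^21 = 2^{1 − 21} = 1/1048576.
By linearity of expectation: E[X] = C(18, 7) · 2^{1 − 21} = 31824 · 1/1048576 = 1989/65536.
Numerically: E[X] ≈ 0.03035.

E[X] = C(18,7)·2^(1−C(7,2)) = 1989/65536 ≈ 0.03035.


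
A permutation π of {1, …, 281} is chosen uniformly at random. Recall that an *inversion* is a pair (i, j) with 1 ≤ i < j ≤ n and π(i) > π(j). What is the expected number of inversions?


Write X = Σ X_I over the C(281, 2) = 39340 pairs i < j, with X_I the indicator of one inversion.
There are 39340 indicators.
For each fixed pair i < j, the values π(i) and π(j) are two distinct elements of {1, …, 281} in uniformly random order; by symmetry P[π(i) > π(j)] = 1/2.
By linearity: E[X] = 39340 · (1/2) = C(281, 2) · (1/2) = 39340/2 = 19670 ≈ 19670.000.

E[X] = 19670 = 19670.000.


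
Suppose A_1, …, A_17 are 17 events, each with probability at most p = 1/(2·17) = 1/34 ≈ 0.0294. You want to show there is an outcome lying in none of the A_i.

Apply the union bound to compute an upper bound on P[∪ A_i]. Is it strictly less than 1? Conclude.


Union bound: P[∪_{i=1}^{17} A_i] ≤ Σ_i P[A_i] ≤ 17·p = 17·(1/34) = 1/2.
Numerically: 1/2 ≈ 0.5000.
Is 1/2 < 1? YES.
Since P[∪ A_i] ≤ 1/2 < 1, the complement has P[∩ A_i^c] ≥ 1 − 1/2 = 1/2 > 0, so some outcome avoids every A_i.

17·p = 1/2 ≈ 0.5000; existence CERTIFIED by the union bound.


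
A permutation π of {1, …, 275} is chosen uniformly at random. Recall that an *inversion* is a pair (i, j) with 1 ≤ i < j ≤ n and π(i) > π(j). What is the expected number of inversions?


Write X = Σ X_I over the C(275, 2) = 37675 pairs i < j, with X_I the indicator of one inversion.
There are 37675 indicators.
For each fixed pair i < j, the values π(i) and π(j) are two distinct elements of {1, …, 275} in uniformly random order; by symmetry P[π(i) > π(j)] = 1/2.
By linearity: E[X] = 37675 · (1/2) = C(275, 2) · (1/2) = 37675/2 = 37675/2 ≈ 18837.500000.

E[X] = 37675/2 = 18837.500000.


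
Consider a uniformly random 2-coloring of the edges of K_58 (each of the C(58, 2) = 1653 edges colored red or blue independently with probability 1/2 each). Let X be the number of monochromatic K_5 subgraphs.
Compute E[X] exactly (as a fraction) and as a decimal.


Let X = Σ_S X_S over the C(58, 5) = 4582116 subsets S of size 5, where X_S = 1 if the K_5 on S is monochromatic.
For a fixed S, the K_5 on S has C(5, 2) = 10 edges. P[all 10 edges red] = (1/2)^10, and likewise for blue, so P[monochromatic] = 2·(1/2)^10 = 2^{1 − 10} = 1/512.
By linearity of expectation: E[X] = C(58, 5) · 2^{1 − 10} = 4582116 · 1/512 = 1145529/128.
Numerically: E[X] ≈ 8949.44531.

E[X] = C(58,5)·2^(1−C(5,2)) = 1145529/128 ≈ 8949.44531.


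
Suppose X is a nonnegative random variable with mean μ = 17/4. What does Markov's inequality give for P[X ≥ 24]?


μ = E[X] = 17/4, a = 24.
Markov: P[X ≥ 24] ≤ μ/a = (17/4)/24 = 17/96.
Numerically: ≈ 0.1771.
(Since a = 24 > μ = 4.2500, the bound 17/96 is < 1 and informative.)

P[X ≥ 24] ≤ 17/96 ≈ 0.1771.


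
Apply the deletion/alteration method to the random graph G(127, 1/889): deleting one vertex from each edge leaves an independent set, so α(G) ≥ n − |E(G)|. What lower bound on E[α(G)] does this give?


E[|E(G)|] = C(127, 2)·p = 8001 · (1/889) = 9.
E[α(G)] ≥ n − E[|E(G)|] = 127 − 9 = 118.
Numerically: ≈ 118.0000.
(This is only a lower bound; the true E[α(G)] may be larger.)

E[α(G)] ≥ 118 ≈ 118.0000.


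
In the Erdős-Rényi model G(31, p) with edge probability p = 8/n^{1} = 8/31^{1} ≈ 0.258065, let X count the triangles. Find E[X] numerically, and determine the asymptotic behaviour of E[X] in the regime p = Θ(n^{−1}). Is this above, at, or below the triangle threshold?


Number of potential triangles: C(31, 3) = 4495.
Each occurs with probability p³ ≈ (0.258065)³ ≈ 1.71863986e-02.
By linearity: E[X] = C(31, 3)·p³ ≈ 4495 · 1.71863986e-02 ≈ 77.252862.
Here α = 1, so p = 8/n is exactly at the triangle threshold p ~ 1/n. Asymptotically E[X] → c³/6 = 8³/6 = 256/3 ≈ 85.333333, a bounded constant. In this regime the triangle count is asymptotically Poisson(c³/6).

E[X] ≈ 77.252862; in regime p = Θ(1/n^{1}) E[X] stays bounded (at the triangle threshold p ~ 1/n).


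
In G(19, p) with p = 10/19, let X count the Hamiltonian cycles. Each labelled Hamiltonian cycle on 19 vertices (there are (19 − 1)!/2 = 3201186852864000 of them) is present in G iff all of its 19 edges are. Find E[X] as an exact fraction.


K_19 has (19 − 1)!/2 = 3201186852864000 labelled Hamiltonian cycles.
For each such Hamiltonian cycle H, let X_H = 1 if all 19 edges of H are present in G. Then P[X_H = 1] = p^{19} = (10/19)^{19} = 10000000000000000000/1978419655660313589123979.
Summing the indicators: E[X] = Σ_H E[X_H] = 3201186852864000 · p^{19} = 3201186852864000 · 10000000000000000000/1978419655660313589123979 = 32011868528640000000000000000000000/1978419655660313589123979.
Numerically: E[X] ≈ 1.6181e+10.

E[X] = 3201186852864000 · (10/19)^{19} = 32011868528640000000000000000000000/1978419655660313589123979 ≈ 1.6181e+10.


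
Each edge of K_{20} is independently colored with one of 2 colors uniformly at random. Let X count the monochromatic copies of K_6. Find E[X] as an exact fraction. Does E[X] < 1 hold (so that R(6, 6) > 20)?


E[X] = C(20, 6) · 2^{1 − 15} = 38760 · 2^{−14} = 38760/16384.
As a reduced fraction: E[X] = 4845/2048 ≈ 2.36572.
Is E[X] < 1? NO.
Since E[X] ≥ 1, the first-moment bound is inconclusive at n = 20; it does NOT by itself certify R(6, 6) > 20.

E[X] = 4845/2048 ≈ 2.36572; E[X] ≥ 1; first-moment method inconclusive here.
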